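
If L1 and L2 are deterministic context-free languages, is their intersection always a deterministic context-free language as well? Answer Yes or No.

No

DCFLs are closed under complement (normalise the DPDA to read all of its input, then flip the verdict). If they were also closed under intersection, De Morgan would make them closed under union; but {aⁿbⁿ : n≥0} and {aⁿb²ⁿ : n≥0} are DCFLs (push the a's; pop one per b, respectively one per two b's) whose union no deterministic PDA accepts: a DPDA for it would have a single run on aⁿb²ⁿ, accepting after the prefix aⁿbⁿ and accepting again after n more b's; an ordinary PDA that simulates it on a's and b's and, at any moment when it is accepting, may switch to reading only a fresh letter c while feeding each c to the simulation as a b, would accept aⁱbʲcᵏ (k≥1) exactly when both aⁱbʲ and aⁱbʲ⁺ᵏ are in the language, i.e. its language intersected with the regular set a*b*c⁺ would be exactly {aⁿbⁿcⁿ : n≥1} — impossible, since context-free languages are closed under intersection with regular sets and {aⁿbⁿcⁿ} is not context-free.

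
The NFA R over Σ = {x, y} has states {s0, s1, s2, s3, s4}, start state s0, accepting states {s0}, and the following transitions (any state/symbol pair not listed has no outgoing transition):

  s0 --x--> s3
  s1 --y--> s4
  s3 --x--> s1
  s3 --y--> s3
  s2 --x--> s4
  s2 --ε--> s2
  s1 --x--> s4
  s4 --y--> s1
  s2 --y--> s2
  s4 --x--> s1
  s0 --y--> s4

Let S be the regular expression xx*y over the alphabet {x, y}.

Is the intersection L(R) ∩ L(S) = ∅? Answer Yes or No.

Yes

Converting the expression S to a DFA (subset construction, then merging equivalent states) gives the minimal DFA with states {r0, r1, r2, r3}, start state r0, accepting states {r3} and transitions r0: x→r1, y→r2; r1: x→r1, y→r3; r2: x→r2, y→r2; r3: x→r2, y→r2.
Exploring the product automaton R × S from the start pair (s0, r0), following both machines on each input symbol, reaches 10 state pairs: (s0, r0), (s3, r1), (s4, r2), (s1, r1), (s3, r3), (s1, r2), (s4, r1), (s4, r3), (s3, r2), (s1, r3).
R accepts in {s0} and S accepts in {r3}; no reachable pair has both components accepting, so no string drives both machines to acceptance simultaneously and L(R) ∩ L(S) = ∅.
So no string is accepted by both, and the intersection is empty.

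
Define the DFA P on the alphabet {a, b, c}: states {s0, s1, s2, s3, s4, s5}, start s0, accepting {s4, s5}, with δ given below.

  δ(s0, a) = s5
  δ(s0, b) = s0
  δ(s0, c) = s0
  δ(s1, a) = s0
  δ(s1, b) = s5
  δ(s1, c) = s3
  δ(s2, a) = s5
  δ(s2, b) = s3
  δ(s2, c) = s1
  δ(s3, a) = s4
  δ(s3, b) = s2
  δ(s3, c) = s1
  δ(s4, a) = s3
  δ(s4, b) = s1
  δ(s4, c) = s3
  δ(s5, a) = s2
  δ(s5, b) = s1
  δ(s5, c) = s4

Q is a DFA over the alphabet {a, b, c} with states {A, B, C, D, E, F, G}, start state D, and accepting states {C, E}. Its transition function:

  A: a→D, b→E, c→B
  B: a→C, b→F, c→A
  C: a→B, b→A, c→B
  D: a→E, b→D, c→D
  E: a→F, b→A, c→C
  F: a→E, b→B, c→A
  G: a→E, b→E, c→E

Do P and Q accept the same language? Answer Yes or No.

Exploring the product automaton P × Q from the start pair (s0, D), following both machines on each input symbol, reaches 6 state pairs: (s0, D), (s5, E), (s2, F), (s1, A), (s4, C), (s3, B).
P accepts in {s4, s5} and Q accepts in {C, E}. In every reachable pair the two components are either both accepting — (s5, E), (s4, C) — or both non-accepting, so no string is accepted by exactly one of the machines: L(P) \ L(Q) and L(Q) \ L(P) are both empty.
Hence every string is accepted by P iff it is accepted by Q, and the two languages coincide.

Yes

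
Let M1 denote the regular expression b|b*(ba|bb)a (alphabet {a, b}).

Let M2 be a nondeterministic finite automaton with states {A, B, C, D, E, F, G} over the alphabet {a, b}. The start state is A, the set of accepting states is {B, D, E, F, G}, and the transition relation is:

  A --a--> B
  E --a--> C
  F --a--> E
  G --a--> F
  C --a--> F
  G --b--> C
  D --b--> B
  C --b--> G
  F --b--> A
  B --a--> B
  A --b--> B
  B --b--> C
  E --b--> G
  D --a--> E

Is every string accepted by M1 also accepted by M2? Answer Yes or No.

Yes

Converting the expression M1 to a DFA (subset construction, then merging equivalent states) gives the minimal DFA with states {r0, r1, r2, r3, r4, r5, r6}, start state r0, accepting states {r2, r5, r6} and transitions r0: a→r1, b→r2; r1: a→r1, b→r1; r2: a→r3, b→r4; r3: a→r5, b→r1; r4: a→r6, b→r4; r5: a→r1, b→r1; r6: a→r5, b→r1.
Exploring the product automaton M1 × M2 from the start pair (r0, A), following both machines on each input symbol, reaches 14 state pairs: (r0, A), (r1, B), (r2, B), (r1, C), (r3, B), (r4, C), (r1, F), (r1, G), (r5, B), (r6, F), (r4, G), (r1, E), (r1, A), (r5, E).
M1 accepts in {r2, r5, r6} and M2 accepts in {B, D, E, F, G}. The reachable pairs whose M1-component is accepting are (r2, B), (r5, B), (r6, F), (r5, E); in each of them the M2-component is accepting too, so the product for L(M1) \ L(M2) (M1-component accepting, M2-component rejecting) has no reachable accepting pair and the difference is empty.
Hence every string in L(M1) is also in L(M2).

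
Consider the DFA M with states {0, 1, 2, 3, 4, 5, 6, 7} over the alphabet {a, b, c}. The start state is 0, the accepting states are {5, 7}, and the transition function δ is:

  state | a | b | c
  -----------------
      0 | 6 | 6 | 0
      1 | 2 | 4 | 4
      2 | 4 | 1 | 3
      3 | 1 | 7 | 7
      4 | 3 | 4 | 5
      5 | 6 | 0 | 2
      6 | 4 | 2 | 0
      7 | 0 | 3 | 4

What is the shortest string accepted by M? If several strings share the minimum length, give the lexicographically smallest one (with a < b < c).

aac

A breadth-first search from 0 reaches an accepting state first via the path 0 → 6 → 4 → 5 on input aac.
No string of length < 3 is accepted (BFS exhausts all shorter strings without reaching an accepting state), and aac is the lexicographically least accepting string of length 3.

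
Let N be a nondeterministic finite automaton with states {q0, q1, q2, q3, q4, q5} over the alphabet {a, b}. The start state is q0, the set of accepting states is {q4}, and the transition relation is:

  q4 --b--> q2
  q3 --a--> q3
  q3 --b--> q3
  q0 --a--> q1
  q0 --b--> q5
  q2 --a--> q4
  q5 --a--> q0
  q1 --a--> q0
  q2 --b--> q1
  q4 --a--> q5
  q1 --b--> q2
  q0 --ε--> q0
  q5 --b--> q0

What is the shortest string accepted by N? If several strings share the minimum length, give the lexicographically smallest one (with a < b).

A breadth-first search from q0 reaches an accepting state first via the path q0 → q1 → q2 → q4 on input aba.
No string of length < 3 is accepted (BFS exhausts all shorter strings without reaching an accepting state), and aba is the lexicographically least accepting string of length 3.

aba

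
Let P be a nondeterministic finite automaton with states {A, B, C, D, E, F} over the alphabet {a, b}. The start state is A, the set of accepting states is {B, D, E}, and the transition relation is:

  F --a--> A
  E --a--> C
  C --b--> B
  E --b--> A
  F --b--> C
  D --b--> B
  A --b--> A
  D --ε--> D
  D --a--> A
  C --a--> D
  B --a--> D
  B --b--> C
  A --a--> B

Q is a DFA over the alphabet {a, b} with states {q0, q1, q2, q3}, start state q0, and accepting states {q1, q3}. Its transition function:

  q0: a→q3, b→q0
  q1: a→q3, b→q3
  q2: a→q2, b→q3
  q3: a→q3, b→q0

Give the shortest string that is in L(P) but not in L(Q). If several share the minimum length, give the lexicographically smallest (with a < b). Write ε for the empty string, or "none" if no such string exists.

The string aab is accepted by P but not by Q.
No shorter string lies in the difference, and aab is the lexicographically first length-3 string in L(P) \ L(Q).

aab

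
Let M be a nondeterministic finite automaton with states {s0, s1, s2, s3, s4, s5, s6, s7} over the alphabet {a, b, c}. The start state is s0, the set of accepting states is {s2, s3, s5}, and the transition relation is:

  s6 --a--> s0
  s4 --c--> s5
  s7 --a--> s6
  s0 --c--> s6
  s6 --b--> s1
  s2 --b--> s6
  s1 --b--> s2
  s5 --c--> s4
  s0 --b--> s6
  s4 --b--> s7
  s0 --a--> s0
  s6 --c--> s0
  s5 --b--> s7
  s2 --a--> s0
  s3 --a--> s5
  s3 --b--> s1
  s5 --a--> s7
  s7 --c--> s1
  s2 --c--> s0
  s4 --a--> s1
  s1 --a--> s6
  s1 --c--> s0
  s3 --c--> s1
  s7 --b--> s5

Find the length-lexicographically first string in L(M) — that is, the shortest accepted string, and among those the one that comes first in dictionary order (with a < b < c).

bbb

A breadth-first search from s0 reaches an accepting state first via the path s0 → s6 → s1 → s2 on input bbb.
No string of length < 3 is accepted (BFS exhausts all shorter strings without reaching an accepting state), and bbb is the lexicographically least accepting string of length 3.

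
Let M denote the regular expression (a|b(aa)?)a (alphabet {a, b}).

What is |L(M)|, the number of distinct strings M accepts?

3

The expression has no Kleene star, so L(M) is finite. Expanding the alternatives gives {aa, ba, baaa}.
That is 2 of length 2, 1 of length 4: 3 strings in all.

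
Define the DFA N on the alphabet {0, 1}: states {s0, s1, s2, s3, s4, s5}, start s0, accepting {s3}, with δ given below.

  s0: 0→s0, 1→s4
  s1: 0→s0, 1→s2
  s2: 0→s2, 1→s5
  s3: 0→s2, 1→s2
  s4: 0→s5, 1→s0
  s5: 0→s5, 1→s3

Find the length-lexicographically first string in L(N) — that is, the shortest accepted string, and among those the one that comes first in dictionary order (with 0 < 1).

A breadth-first search from s0 reaches an accepting state first via the path s0 → s4 → s5 → s3 on input 101.
No string of length < 3 is accepted (BFS exhausts all shorter strings without reaching an accepting state), and 101 is the lexicographically least accepting string of length 3.

101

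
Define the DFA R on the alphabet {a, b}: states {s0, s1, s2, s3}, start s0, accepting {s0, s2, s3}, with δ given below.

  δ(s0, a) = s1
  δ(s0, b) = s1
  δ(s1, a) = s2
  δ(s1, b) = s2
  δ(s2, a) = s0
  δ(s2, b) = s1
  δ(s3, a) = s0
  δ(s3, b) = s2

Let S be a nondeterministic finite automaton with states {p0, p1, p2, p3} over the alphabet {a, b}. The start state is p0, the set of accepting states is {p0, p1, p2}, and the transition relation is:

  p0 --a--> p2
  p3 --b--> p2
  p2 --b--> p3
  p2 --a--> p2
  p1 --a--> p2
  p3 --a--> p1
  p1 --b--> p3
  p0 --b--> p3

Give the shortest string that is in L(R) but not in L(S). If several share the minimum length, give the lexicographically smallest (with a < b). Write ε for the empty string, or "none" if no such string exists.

ab

The string ab is accepted by R but not by S.
No shorter string lies in the difference, and ab is the lexicographically first length-2 string in L(R) \ L(S).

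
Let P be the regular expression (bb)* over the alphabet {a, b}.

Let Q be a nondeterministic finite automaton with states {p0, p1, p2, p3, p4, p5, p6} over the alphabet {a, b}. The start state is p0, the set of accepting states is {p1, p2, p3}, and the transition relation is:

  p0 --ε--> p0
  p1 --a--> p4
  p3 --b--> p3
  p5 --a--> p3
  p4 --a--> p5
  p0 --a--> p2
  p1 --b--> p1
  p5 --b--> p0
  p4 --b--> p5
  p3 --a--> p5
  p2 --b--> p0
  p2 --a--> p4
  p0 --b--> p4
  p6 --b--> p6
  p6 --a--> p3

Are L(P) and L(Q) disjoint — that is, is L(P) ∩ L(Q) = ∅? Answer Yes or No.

Yes

Converting the expression P to a DFA (subset construction, then merging equivalent states) gives the minimal DFA with states {r0, r1, r2}, start state r0, accepting states {r0} and transitions r0: a→r1, b→r2; r1: a→r1, b→r1; r2: a→r1, b→r0.
Exploring the product automaton P × Q from the start pair (r0, p0), following both machines on each input symbol, reaches 11 state pairs: (r0, p0), (r1, p2), (r2, p4), (r1, p4), (r1, p0), (r1, p5), (r0, p5), (r1, p3), (r2, p0), (r0, p4), (r2, p5).
P accepts in {r0} and Q accepts in {p1, p2, p3}; no reachable pair has both components accepting, so no string drives both machines to acceptance simultaneously and L(P) ∩ L(Q) = ∅.
So no string is accepted by both, and the intersection is empty.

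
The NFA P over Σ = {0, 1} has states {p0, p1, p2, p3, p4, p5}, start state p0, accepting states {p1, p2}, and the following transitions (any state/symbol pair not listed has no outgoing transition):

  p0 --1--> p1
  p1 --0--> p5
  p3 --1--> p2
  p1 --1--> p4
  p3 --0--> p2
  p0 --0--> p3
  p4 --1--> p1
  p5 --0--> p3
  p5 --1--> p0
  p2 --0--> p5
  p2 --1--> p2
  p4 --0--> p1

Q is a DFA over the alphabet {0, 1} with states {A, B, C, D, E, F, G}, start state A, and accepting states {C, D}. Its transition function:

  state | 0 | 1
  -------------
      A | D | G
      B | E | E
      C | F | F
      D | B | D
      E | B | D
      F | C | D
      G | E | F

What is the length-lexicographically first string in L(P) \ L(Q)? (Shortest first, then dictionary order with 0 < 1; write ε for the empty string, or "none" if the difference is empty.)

The string 1 is accepted by P but not by Q.
No shorter string lies in the difference, and 1 is the lexicographically first length-1 string in L(P) \ L(Q).

1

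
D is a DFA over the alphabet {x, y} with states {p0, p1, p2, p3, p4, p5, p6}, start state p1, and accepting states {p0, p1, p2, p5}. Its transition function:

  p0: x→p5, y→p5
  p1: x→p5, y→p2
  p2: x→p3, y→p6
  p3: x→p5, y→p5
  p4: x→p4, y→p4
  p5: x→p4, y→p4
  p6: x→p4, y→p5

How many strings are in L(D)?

The useful subgraph on states {p1, p2, p3, p5, p6} is acyclic, so L(D) is finite; the longest accepting path visits 4 useful states, giving maximum string length 3.
Counting accepting paths from p1 by length: 1 of length 0, 2 of length 1, 3 of length 3. Total 6.

6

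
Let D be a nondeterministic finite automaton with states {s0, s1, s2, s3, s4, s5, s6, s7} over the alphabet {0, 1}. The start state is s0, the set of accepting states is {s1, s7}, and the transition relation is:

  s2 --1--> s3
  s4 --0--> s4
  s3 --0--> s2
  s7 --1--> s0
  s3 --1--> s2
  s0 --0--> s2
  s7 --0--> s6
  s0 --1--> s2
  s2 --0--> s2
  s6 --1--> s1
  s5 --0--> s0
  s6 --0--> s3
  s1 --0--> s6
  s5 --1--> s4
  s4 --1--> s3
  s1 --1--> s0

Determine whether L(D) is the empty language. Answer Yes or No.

The states reachable from the start state are {s0, s2, s3}.
None of the accepting states {s1, s7} is reachable, so no string is accepted and L(D) = ∅.

Yes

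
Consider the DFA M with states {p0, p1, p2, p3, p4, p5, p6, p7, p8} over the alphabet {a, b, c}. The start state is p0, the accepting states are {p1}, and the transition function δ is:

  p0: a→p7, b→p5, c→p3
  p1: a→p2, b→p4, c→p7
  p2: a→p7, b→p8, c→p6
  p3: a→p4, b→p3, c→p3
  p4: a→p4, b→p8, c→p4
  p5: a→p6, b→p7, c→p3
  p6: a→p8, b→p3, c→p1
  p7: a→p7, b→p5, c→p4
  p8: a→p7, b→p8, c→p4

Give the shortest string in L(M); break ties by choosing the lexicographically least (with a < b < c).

A breadth-first search from p0 reaches an accepting state first via the path p0 → p5 → p6 → p1 on input bac.
No string of length < 3 is accepted (BFS exhausts all shorter strings without reaching an accepting state), and bac is the lexicographically least accepting string of length 3.

bac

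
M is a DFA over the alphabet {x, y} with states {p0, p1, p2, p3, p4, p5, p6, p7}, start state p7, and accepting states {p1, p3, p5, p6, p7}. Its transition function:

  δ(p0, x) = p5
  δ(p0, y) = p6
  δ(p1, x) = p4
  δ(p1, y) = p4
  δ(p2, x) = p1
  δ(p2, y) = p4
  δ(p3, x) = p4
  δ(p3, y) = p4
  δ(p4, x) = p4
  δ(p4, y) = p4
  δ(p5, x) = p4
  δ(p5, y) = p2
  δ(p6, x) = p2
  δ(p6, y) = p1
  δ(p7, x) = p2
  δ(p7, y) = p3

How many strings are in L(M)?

3

The useful subgraph on states {p1, p2, p3, p7} is acyclic, so L(M) is finite; the longest accepting path visits 3 useful states, giving maximum string length 2.
Counting accepting paths from p7 by length: 1 of length 0, 1 of length 1, 1 of length 2. Total 3.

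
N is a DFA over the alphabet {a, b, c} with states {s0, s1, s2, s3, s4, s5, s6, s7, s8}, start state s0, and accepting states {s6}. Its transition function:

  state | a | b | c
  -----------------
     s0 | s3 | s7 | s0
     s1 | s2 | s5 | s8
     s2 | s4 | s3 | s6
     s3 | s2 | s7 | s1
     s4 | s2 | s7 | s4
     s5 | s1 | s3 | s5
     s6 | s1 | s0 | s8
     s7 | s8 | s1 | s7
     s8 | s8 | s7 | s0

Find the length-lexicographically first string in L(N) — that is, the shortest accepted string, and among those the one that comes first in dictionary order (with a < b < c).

aac

A breadth-first search from s0 reaches an accepting state first via the path s0 → s3 → s2 → s6 on input aac.
No string of length < 3 is accepted (BFS exhausts all shorter strings without reaching an accepting state), and aac is the lexicographically least accepting string of length 3.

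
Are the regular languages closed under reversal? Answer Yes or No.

Yes

Reverse every transition of an NFA for L, make the old start state the unique accepting state, and add a fresh start state with ε-moves to the old accepting states; this NFA accepts Lᴿ.
So the regular languages are closed under reversal.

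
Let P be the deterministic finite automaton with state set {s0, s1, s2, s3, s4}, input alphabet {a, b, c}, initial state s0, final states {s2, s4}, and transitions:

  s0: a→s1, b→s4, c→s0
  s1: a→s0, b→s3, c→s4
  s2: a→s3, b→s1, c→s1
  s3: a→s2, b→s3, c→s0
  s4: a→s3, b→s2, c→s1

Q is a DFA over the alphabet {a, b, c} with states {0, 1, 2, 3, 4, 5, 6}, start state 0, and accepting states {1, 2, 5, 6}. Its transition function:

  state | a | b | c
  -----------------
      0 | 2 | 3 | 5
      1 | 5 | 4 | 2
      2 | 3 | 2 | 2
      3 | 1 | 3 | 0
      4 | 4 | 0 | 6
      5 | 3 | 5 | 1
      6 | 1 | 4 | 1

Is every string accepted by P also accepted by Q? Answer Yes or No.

No

The string b is in L(P) but not in L(Q).
So L(P) ⊄ L(Q).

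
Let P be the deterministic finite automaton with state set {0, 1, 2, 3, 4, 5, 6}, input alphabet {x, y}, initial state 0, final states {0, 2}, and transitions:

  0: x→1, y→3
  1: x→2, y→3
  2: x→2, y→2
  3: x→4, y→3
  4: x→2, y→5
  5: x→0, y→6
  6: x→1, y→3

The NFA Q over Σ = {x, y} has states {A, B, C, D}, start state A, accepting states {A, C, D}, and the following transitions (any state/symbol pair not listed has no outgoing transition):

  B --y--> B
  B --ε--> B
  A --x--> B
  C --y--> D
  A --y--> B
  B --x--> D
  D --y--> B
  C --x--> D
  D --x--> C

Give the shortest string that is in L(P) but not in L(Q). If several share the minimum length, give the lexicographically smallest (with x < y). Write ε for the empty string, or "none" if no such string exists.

xxy

The string xxy is accepted by P but not by Q.
No shorter string lies in the difference, and xxy is the lexicographically first length-3 string in L(P) \ L(Q).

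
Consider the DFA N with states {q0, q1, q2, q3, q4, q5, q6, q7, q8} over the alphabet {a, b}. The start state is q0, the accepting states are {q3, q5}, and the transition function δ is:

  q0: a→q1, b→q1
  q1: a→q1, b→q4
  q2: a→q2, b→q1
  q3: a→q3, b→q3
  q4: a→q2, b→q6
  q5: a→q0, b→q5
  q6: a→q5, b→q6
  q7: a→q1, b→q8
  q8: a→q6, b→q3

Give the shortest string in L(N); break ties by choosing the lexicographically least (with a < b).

A breadth-first search from q0 reaches an accepting state first via the path q0 → q1 → q4 → q6 → q5 on input abba.
No string of length < 4 is accepted (BFS exhausts all shorter strings without reaching an accepting state), and abba is the lexicographically least accepting string of length 4.

abba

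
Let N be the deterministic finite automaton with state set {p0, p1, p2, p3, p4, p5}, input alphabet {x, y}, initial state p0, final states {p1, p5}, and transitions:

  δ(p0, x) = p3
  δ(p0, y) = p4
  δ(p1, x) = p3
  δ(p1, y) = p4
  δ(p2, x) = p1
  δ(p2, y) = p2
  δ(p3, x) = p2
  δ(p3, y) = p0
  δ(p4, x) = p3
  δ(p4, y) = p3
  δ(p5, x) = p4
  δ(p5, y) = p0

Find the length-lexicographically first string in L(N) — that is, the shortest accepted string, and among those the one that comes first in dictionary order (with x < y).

xxx

A breadth-first search from p0 reaches an accepting state first via the path p0 → p3 → p2 → p1 on input xxx.
No string of length < 3 is accepted (BFS exhausts all shorter strings without reaching an accepting state), and xxx is the lexicographically least accepting string of length 3.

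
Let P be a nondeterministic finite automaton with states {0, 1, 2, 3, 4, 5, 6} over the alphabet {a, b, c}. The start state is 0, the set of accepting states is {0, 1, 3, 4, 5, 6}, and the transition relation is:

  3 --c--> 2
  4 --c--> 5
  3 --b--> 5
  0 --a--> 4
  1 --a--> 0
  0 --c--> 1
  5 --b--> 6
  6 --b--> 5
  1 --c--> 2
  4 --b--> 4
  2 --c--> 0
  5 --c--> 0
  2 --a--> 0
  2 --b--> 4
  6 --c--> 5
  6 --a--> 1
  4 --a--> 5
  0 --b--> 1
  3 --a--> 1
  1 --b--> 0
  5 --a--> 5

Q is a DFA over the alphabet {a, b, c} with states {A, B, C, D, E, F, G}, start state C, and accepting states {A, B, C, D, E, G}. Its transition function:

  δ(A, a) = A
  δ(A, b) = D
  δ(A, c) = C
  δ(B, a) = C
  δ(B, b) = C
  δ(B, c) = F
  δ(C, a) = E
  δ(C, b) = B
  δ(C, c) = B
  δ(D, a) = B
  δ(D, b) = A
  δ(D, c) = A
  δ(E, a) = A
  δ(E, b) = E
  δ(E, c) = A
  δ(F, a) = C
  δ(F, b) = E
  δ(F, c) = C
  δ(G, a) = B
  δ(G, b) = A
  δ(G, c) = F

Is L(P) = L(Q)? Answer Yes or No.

Yes

Exploring the product automaton P × Q from the start pair (0, C), following both machines on each input symbol, reaches 6 state pairs: (0, C), (4, E), (1, B), (5, A), (2, F), (6, D).
P accepts in {0, 1, 3, 4, 5, 6} and Q accepts in {A, B, C, D, E, G}. In every reachable pair the two components are either both accepting — (0, C), (4, E), (1, B), (5, A), (6, D) — or both non-accepting, so no string is accepted by exactly one of the machines: L(P) \ L(Q) and L(Q) \ L(P) are both empty.
Hence every string is accepted by P iff it is accepted by Q, and the two languages coincide.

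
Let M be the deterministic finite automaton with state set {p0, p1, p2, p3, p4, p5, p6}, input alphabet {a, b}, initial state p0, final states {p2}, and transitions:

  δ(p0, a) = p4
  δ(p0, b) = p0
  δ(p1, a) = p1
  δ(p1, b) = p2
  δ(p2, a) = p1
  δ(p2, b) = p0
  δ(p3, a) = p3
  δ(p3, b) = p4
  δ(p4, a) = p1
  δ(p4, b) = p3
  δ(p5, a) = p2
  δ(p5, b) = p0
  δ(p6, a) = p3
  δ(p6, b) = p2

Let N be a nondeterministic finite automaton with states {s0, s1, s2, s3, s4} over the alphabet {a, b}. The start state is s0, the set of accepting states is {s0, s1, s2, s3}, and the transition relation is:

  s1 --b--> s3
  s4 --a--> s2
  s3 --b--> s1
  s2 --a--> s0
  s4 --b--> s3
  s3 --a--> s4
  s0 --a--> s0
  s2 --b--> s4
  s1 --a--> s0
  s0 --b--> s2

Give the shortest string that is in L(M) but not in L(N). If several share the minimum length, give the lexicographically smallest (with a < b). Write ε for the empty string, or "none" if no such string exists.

The string abbab is accepted by M but not by N.
No shorter string lies in the difference, and abbab is the lexicographically first length-5 string in L(M) \ L(N).

abbab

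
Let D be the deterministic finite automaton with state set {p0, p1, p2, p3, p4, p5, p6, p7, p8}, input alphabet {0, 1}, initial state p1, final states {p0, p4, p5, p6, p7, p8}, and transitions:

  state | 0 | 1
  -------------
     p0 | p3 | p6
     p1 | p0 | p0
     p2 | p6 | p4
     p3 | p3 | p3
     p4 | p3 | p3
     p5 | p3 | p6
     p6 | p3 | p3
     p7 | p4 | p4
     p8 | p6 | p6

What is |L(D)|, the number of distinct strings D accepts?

4

The useful subgraph on states {p0, p1, p6} is acyclic, so L(D) is finite; the longest accepting path visits 3 useful states, giving maximum string length 2.
Counting accepting paths from p1 by length: 2 of length 1, 2 of length 2. Total 4.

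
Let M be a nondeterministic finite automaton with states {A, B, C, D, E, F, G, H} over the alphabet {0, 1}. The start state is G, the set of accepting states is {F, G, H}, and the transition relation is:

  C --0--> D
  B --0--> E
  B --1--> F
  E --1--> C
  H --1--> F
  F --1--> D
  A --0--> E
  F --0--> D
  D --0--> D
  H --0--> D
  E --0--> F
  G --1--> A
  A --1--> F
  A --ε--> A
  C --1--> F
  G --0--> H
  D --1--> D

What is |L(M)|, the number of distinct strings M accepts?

6

The useful subgraph on states {A, C, E, F, G, H} is acyclic, so L(M) is finite; the longest accepting path visits 5 useful states, giving maximum string length 4.
Counting accepting paths from G by length: 1 of length 0, 1 of length 1, 2 of length 2, 1 of length 3, 1 of length 4. Total 6.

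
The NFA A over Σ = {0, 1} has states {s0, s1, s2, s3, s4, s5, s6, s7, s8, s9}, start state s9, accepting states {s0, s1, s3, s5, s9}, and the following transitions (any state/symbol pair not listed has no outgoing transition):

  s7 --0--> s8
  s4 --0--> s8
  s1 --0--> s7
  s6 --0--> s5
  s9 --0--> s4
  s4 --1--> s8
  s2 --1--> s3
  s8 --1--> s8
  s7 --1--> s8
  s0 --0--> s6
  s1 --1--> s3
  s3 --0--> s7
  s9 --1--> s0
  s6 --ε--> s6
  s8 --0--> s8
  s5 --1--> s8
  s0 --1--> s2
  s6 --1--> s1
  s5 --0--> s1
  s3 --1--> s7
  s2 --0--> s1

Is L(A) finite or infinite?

The useful states (reachable from s9 and able to reach an accepting state) are {s0, s1, s2, s3, s5, s6, s9}.
Restricted to these states the transition graph has no cycle, so every accepting path has bounded length and L is finite.

finite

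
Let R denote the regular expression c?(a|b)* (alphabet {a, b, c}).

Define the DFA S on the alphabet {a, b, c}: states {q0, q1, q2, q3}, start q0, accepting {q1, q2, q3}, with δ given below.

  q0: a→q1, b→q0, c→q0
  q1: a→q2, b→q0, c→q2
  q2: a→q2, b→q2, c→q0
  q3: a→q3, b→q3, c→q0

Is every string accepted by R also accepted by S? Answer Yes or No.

The empty string ε is in L(R) but not in L(S).
So L(R) ⊄ L(S).

No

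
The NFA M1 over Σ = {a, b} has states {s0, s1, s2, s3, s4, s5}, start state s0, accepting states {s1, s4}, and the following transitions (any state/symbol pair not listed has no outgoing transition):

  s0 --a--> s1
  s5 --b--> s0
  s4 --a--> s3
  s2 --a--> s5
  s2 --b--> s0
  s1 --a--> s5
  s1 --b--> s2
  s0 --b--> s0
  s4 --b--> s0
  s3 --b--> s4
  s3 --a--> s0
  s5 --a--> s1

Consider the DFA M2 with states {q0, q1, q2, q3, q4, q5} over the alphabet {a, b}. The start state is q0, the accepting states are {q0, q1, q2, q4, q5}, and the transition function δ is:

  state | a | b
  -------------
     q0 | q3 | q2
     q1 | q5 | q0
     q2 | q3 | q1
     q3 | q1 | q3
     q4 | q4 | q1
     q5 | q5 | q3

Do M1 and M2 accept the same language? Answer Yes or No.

The string a is accepted by M1 but rejected by M2.
So L(M1) ≠ L(M2).

No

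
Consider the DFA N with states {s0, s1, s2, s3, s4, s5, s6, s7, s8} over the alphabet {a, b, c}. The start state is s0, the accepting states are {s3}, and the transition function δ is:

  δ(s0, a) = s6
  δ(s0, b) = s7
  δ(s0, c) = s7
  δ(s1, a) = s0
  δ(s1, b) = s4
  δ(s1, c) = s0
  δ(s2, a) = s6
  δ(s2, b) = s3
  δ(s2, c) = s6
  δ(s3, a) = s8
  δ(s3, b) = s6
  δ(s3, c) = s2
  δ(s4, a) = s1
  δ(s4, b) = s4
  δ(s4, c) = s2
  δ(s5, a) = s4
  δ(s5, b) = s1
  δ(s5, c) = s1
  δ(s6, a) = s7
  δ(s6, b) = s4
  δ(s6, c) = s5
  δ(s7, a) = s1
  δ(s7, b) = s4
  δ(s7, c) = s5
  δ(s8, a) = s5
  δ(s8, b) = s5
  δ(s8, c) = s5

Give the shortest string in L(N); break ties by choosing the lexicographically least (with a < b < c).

A breadth-first search from s0 reaches an accepting state first via the path s0 → s6 → s4 → s2 → s3 on input abcb.
No string of length < 4 is accepted (BFS exhausts all shorter strings without reaching an accepting state), and abcb is the lexicographically least accepting string of length 4.

abcb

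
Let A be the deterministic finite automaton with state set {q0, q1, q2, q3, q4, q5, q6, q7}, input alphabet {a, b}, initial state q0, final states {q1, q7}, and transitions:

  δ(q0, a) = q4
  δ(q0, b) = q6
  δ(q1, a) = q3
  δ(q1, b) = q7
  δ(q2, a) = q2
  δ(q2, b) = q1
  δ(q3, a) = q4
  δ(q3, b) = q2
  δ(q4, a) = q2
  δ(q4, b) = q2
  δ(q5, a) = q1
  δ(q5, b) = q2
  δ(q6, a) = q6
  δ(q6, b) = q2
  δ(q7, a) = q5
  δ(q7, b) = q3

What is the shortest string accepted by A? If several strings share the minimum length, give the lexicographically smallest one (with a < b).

aab

A breadth-first search from q0 reaches an accepting state first via the path q0 → q4 → q2 → q1 on input aab.
No string of length < 3 is accepted (BFS exhausts all shorter strings without reaching an accepting state), and aab is the lexicographically least accepting string of length 3.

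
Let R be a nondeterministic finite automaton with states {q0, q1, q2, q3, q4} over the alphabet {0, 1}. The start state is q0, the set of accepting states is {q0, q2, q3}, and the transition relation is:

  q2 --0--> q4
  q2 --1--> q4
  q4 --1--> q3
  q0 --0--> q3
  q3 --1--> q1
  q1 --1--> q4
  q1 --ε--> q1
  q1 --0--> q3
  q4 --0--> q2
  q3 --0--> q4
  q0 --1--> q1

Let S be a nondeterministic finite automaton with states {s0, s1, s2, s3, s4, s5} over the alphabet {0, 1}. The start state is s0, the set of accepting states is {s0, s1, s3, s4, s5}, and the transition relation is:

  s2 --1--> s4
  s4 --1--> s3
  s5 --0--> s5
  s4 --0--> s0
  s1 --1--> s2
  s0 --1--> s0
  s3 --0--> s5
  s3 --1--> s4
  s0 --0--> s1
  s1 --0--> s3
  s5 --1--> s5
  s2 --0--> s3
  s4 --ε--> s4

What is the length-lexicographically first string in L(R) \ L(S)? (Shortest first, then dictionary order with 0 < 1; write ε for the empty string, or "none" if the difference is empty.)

11101

The string 11101 is accepted by R but not by S.
No shorter string lies in the difference, and 11101 is the lexicographically first length-5 string in L(R) \ L(S).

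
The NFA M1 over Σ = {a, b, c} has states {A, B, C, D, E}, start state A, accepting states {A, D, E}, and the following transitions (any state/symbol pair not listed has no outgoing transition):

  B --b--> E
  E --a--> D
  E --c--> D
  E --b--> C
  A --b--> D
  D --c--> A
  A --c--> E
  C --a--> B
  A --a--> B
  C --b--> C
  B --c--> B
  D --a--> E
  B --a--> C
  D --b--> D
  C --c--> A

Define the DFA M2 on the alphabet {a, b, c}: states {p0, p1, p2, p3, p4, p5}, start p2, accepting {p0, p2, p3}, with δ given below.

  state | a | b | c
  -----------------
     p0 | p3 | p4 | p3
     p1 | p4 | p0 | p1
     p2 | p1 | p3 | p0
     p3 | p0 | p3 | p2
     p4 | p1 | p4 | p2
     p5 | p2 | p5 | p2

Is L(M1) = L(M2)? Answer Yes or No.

Exploring the product automaton M1 × M2 from the start pair (A, p2), following both machines on each input symbol, reaches 5 state pairs: (A, p2), (B, p1), (D, p3), (E, p0), (C, p4).
M1 accepts in {A, D, E} and M2 accepts in {p0, p2, p3}. In every reachable pair the two components are either both accepting — (A, p2), (D, p3), (E, p0) — or both non-accepting, so no string is accepted by exactly one of the machines: L(M1) \ L(M2) and L(M2) \ L(M1) are both empty.
Hence every string is accepted by M1 iff it is accepted by M2, and the two languages coincide.

Yes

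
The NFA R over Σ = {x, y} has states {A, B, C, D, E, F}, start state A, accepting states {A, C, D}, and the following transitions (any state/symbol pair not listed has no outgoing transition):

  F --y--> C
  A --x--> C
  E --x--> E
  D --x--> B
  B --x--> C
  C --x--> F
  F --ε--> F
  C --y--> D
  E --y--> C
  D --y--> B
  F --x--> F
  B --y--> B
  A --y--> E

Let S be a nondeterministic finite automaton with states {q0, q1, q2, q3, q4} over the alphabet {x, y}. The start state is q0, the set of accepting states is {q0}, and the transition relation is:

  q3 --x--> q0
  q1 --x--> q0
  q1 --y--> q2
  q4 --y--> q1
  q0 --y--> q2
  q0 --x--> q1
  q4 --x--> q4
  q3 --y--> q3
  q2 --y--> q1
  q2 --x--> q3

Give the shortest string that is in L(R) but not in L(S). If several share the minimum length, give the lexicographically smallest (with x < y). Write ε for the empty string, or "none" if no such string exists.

x

The string x is accepted by R but not by S.
No shorter string lies in the difference, and x is the lexicographically first length-1 string in L(R) \ L(S).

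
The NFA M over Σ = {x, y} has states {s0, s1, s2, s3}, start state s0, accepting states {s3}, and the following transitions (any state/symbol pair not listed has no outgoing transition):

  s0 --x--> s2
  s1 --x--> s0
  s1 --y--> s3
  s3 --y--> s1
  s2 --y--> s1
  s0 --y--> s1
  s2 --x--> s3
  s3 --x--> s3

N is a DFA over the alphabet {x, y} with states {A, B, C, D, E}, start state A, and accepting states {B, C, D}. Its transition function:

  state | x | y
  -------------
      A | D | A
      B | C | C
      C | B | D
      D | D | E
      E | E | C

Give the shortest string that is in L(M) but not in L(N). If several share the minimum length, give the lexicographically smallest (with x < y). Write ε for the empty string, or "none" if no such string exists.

The string yy is accepted by M but not by N.
No shorter string lies in the difference, and yy is the lexicographically first length-2 string in L(M) \ L(N).

yy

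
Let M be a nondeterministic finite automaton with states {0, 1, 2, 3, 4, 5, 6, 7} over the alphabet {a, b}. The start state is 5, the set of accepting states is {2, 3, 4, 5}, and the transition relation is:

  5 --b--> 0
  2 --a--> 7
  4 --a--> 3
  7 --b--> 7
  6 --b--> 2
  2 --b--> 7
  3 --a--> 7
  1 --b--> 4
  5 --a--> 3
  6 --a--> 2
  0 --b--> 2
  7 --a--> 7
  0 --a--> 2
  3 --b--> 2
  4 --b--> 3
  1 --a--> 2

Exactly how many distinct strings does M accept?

5

The useful subgraph on states {0, 2, 3, 5} is acyclic, so L(M) is finite; the longest accepting path visits 3 useful states, giving maximum string length 2.
Counting accepting paths from 5 by length: 1 of length 0, 1 of length 1, 3 of length 2. Total 5.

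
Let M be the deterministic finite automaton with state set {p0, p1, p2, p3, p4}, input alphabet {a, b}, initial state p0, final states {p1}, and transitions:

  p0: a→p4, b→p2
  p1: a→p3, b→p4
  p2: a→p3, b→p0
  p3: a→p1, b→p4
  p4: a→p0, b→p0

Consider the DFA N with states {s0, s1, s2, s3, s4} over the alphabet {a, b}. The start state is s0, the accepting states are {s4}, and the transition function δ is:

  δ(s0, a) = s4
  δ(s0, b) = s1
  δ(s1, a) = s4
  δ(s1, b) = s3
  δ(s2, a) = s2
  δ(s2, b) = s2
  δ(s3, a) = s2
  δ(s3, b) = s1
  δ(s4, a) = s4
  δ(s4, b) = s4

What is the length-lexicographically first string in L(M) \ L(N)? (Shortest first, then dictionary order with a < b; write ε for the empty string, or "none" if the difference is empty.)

The string bbaabaa is accepted by M but not by N.
No shorter string lies in the difference, and bbaabaa is the lexicographically first length-7 string in L(M) \ L(N).

bbaabaa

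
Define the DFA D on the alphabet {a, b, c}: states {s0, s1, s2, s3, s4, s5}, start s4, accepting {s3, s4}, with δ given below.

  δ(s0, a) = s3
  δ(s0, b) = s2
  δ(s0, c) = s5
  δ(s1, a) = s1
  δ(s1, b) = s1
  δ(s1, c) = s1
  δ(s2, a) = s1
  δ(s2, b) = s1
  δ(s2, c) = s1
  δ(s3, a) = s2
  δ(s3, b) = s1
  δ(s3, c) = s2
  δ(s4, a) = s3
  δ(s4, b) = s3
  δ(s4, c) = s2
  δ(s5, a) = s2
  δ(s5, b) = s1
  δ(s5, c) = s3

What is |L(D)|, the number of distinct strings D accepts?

3

The useful subgraph on states {s3, s4} is acyclic, so L(D) is finite; the longest accepting path visits 2 useful states, giving maximum string length 1.
Counting accepting paths from s4 by length: 1 of length 0, 2 of length 1. Total 3.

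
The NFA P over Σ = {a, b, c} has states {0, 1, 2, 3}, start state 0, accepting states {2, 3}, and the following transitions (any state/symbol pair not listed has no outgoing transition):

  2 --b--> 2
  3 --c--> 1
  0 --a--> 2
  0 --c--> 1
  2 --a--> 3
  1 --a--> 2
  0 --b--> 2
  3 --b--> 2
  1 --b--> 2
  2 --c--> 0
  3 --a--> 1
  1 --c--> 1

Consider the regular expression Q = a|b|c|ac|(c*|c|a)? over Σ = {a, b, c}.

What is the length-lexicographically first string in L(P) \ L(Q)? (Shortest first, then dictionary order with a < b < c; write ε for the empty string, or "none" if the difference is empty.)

The string aa is accepted by P but not by Q.
No shorter string lies in the difference, and aa is the lexicographically first length-2 string in L(P) \ L(Q).

aa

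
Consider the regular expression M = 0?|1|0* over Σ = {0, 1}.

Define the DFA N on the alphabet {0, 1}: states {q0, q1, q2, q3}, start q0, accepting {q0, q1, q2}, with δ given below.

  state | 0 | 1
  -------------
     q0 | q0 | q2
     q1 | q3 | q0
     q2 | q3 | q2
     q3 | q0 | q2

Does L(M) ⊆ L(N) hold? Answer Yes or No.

Yes

Converting the expression M to a DFA (subset construction, then merging equivalent states) gives the minimal DFA with states {m0, m1, m2, m3}, start state m0, accepting states {m0, m1, m2} and transitions m0: 0→m1, 1→m2; m1: 0→m1, 1→m3; m2: 0→m3, 1→m3; m3: 0→m3, 1→m3.
Exploring the product automaton M × N from the start pair (m0, q0), following both machines on each input symbol, reaches 6 state pairs: (m0, q0), (m1, q0), (m2, q2), (m3, q2), (m3, q3), (m3, q0).
M accepts in {m0, m1, m2} and N accepts in {q0, q1, q2}. The reachable pairs whose M-component is accepting are (m0, q0), (m1, q0), (m2, q2); in each of them the N-component is accepting too, so the product for L(M) \ L(N) (M-component accepting, N-component rejecting) has no reachable accepting pair and the difference is empty.
Hence every string in L(M) is also in L(N).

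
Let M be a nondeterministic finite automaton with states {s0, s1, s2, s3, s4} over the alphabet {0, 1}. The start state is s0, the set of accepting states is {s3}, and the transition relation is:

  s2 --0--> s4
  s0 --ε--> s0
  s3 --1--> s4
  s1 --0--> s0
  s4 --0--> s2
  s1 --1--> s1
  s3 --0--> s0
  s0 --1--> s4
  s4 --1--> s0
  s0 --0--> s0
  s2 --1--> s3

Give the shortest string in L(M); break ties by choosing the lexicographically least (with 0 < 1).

A breadth-first search from s0 reaches an accepting state first via the path s0 → s4 → s2 → s3 on input 101.
No string of length < 3 is accepted (BFS exhausts all shorter strings without reaching an accepting state), and 101 is the lexicographically least accepting string of length 3.

101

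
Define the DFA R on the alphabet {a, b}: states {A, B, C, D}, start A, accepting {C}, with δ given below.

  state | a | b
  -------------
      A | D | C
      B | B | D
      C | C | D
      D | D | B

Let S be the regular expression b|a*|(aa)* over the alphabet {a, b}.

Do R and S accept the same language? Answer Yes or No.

The string ba is accepted by R but rejected by S.
So L(R) ≠ L(S).

No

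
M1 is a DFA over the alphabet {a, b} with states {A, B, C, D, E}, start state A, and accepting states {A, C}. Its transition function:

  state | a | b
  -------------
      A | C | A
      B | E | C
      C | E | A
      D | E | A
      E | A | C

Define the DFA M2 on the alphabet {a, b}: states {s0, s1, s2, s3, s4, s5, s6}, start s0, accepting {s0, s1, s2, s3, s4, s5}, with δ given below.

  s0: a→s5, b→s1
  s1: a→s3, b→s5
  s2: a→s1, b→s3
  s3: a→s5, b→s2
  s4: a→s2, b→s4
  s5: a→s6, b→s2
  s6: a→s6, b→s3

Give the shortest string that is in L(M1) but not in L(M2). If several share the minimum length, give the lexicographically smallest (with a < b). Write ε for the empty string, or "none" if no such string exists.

The string aaa is accepted by M1 but not by M2.
No shorter string lies in the difference, and aaa is the lexicographically first length-3 string in L(M1) \ L(M2).

aaa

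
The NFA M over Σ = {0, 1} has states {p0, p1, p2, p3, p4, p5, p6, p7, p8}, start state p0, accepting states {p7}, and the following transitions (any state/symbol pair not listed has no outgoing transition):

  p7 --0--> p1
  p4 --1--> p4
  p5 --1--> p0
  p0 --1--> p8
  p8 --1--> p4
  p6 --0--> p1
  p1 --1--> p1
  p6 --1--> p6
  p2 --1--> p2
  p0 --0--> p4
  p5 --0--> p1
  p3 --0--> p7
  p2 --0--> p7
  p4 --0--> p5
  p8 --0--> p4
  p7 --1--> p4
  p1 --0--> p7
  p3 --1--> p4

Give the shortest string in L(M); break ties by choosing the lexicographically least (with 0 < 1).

A breadth-first search from p0 reaches an accepting state first via the path p0 → p4 → p5 → p1 → p7 on input 0000.
No string of length < 4 is accepted (BFS exhausts all shorter strings without reaching an accepting state), and 0000 is the lexicographically least accepting string of length 4.

0000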